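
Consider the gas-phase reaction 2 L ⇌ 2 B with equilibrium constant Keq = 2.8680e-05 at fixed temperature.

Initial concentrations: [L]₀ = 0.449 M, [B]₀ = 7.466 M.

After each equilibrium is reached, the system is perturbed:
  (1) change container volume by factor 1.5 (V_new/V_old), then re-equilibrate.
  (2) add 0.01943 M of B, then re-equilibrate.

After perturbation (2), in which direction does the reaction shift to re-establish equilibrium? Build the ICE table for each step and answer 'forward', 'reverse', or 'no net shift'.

Direction: reverse

Q₀ = 276.5 vs Keq = 2.8680e-05 ⇒ Q>K, reverse
Step 1:
                   L          B
  init         0.449      7.466
  Δ            7.424     -7.424
  eq           7.873    0.04216
  solve Keq expr → x = -3.712; check Q = 2.8680e-05
Then change container volume by factor 1.5 (V_new/V_old).
Step 2:
                   L          B
  init         5.249    0.02811
  Δ                0          0
  eq           5.249    0.02811
  solve Keq expr → x = 0; check Q = 2.8680e-05
Then add 0.01943 M of B.
Step 3:
                   L          B
  init         5.249    0.04754
  Δ          0.01933   -0.01933
  eq           5.268    0.02821
  solve Keq expr → x = -0.009663; check Q = 2.8680e-05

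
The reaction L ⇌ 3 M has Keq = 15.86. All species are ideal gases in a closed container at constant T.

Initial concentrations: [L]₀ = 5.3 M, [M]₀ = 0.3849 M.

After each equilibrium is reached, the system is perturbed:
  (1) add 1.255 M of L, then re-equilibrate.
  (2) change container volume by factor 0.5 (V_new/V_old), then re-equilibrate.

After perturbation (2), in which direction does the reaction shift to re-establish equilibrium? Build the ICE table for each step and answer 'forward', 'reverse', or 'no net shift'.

Q₀ = 0.01076 vs Keq = 15.86 ⇒ Q<K, forward
Step 1:
                    L           M
  I               5.3      0.3849
  C            -1.211       3.633
  E             4.089       4.018
  solve Keq expr → x = 1.211; check Q = 15.86
Then add 1.255 M of L.
Step 2:
                    L           M
  I             5.344       4.018
  C           -0.1145      0.3434
  E              5.23       4.361
  solve Keq expr → x = 0.1145; check Q = 15.86
Then change container volume by factor 0.5 (V_new/V_old).
Step 3:
                    L           M
  I             10.46       8.722
  C             1.018      -3.055
  E             11.48       5.667
  solve Keq expr → x = -1.018; check Q = 15.86

Direction: reverse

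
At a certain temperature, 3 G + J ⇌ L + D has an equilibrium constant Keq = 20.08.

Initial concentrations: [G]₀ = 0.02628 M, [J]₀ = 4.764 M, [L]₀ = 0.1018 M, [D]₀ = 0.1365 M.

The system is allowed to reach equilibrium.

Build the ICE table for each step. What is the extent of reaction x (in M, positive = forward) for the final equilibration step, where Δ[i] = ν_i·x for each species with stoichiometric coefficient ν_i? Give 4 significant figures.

Q₀ = 160.7 vs Keq = 20.08 ⇒ Q>K, reverse
Step 1:
                    G           J           L           D
  I           0.02628       4.764      0.1018      0.1365
  C           0.02384    0.007947   -0.007947   -0.007947
  E           0.05012       4.772     0.09385      0.1286
  solve Keq expr → x = -0.007947; check Q = 20.08

x = -0.007947 M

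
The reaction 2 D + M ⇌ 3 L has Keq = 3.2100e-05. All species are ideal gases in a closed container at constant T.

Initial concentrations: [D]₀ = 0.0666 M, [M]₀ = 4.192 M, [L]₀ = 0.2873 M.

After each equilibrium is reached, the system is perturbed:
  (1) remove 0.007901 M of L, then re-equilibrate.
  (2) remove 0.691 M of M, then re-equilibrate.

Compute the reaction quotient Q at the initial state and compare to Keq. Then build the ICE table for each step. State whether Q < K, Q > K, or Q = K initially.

Q₀ = 1.275; Q > K (proceeds reverse)

Q₀ = 1.275 vs Keq = 3.2100e-05 ⇒ Q>K, reverse
Step 1:
                  D         M         L
  init       0.0666     4.192    0.2873
  Δ          0.1781   0.08904   -0.2671
  eq         0.2447     4.281   0.02019
  solve Keq expr → x = -0.08904; check Q = 3.2100e-05
Then remove 0.007901 M of L.
Step 2:
                  D         M         L
  init       0.2447     4.281   0.01229
  Δ       -0.005078 -0.002539  0.007617
  eq         0.2396     4.278    0.0199
  solve Keq expr → x = 0.002539; check Q = 3.2100e-05
Then remove 0.691 M of M.
Step 3:
                  D         M         L
  init       0.2396     3.587    0.0199
  Δ       7.3080e-04 3.6540e-04 -0.001096
  eq         0.2403     3.588   0.01881
  solve Keq expr → x = -3.6540e-04; check Q = 3.2100e-05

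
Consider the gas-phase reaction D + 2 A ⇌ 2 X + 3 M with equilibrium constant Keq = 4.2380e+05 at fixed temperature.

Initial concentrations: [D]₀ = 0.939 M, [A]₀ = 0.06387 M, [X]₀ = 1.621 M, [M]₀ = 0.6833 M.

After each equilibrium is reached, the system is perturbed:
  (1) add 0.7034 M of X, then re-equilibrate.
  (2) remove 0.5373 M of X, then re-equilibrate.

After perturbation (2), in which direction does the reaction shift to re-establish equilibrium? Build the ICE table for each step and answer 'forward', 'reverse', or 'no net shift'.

Direction: forward

Q₀ = 218.8 vs Keq = 4.2380e+05 ⇒ Q<K, forward
Step 1:
                    D           A           X           M
  I             0.939     0.06387       1.621      0.6833
  C          -0.03101    -0.06201     0.06201     0.09302
  E             0.908    0.001856       1.683      0.7763
  solve Keq expr → x = 0.03101; check Q = 4.2380e+05
Then add 0.7034 M of X.
Step 2:
                    D           A           X           M
  I             0.908    0.001856       2.386      0.7763
  C        3.8418e-04  7.6835e-04 -7.6835e-04   -0.001153
  E            0.9084    0.002624       2.386      0.7752
  solve Keq expr → x = -3.8418e-04; check Q = 4.2380e+05
Then remove 0.5373 M of X.
Step 3:
                    D           A           X           M
  I            0.9084    0.002624       1.848      0.7752
  C       -2.9329e-04 -5.8658e-04  5.8658e-04  8.7986e-04
  E            0.9081    0.002038       1.849       0.776
  solve Keq expr → x = 2.9329e-04; check Q = 4.2380e+05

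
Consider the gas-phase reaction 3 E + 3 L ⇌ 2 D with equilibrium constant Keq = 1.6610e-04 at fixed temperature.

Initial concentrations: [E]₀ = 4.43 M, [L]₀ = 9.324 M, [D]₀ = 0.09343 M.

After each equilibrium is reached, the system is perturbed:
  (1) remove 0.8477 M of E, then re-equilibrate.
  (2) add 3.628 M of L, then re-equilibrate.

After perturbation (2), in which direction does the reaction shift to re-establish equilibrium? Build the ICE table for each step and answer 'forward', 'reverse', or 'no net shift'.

Direction: forward

Q₀ = 1.2387e-07 vs Keq = 1.6610e-04 ⇒ Q<K, forward
Step 1:
                  E         L         D
  init         4.43     9.324   0.09343
  Δ          -1.698    -1.698     1.132
  eq          2.732     7.626     1.226
  solve Keq expr → x = 0.566; check Q = 1.6610e-04
Then remove 0.8477 M of E.
Step 2:
                  E         L         D
  init        1.884     7.626     1.226
  Δ          0.3651    0.3651   -0.2434
  eq          2.249     7.991    0.9821
  solve Keq expr → x = -0.1217; check Q = 1.6610e-04
Then add 3.628 M of L.
Step 3:
                  E         L         D
  init        2.249     11.62    0.9821
  Δ         -0.3831   -0.3831    0.2554
  eq          1.866     11.24     1.237
  solve Keq expr → x = 0.1277; check Q = 1.6610e-04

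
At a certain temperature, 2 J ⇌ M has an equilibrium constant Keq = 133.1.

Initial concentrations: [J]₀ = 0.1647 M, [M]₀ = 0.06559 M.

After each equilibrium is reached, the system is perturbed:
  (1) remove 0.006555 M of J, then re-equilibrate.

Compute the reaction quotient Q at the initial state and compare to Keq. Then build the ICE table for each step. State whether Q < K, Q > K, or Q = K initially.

Q₀ = 2.418 vs Keq = 133.1 ⇒ Q<K, forward
Step 1:
                    J           M
  init         0.1647     0.06559
  Δ           -0.1332     0.06659
  eq          0.03151      0.1322
  solve Keq expr → x = 0.06659; check Q = 133.1
Then remove 0.006555 M of J.
Step 2:
                    J           M
  init        0.02496      0.1322
  Δ          0.006184   -0.003092
  eq          0.03114      0.1291
  solve Keq expr → x = -0.003092; check Q = 133.1

Q₀ = 2.418; Q < K (proceeds forward)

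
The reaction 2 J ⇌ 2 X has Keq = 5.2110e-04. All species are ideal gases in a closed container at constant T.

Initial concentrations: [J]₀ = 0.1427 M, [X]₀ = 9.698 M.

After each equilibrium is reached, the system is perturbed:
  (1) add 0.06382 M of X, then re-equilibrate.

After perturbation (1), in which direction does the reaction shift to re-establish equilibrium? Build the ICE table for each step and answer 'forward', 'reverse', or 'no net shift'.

Q₀ = 4619 vs Keq = 5.2110e-04 ⇒ Q>K, reverse
Step 1:
                  J         X
  init       0.1427     9.698
  Δ           9.478    -9.478
  eq          9.621    0.2196
  solve Keq expr → x = -4.739; check Q = 5.2110e-04
Then add 0.06382 M of X.
Step 2:
                  J         X
  init        9.621    0.2834
  Δ          0.0624   -0.0624
  eq          9.683    0.2211
  solve Keq expr → x = -0.0312; check Q = 5.2110e-04

Direction: reverse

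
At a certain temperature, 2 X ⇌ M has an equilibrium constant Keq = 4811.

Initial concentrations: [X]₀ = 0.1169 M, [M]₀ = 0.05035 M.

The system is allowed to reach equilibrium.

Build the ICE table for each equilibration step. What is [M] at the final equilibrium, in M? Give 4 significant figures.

[M]_eq = 0.1064 M

Q₀ = 3.684 vs Keq = 4811 ⇒ Q<K, forward
Step 1:
                   X          M
  Initial     0.1169    0.05035
  Change     -0.1122     0.0561
  Equil     0.004704     0.1064
  solve Keq expr → x = 0.0561; check Q = 4811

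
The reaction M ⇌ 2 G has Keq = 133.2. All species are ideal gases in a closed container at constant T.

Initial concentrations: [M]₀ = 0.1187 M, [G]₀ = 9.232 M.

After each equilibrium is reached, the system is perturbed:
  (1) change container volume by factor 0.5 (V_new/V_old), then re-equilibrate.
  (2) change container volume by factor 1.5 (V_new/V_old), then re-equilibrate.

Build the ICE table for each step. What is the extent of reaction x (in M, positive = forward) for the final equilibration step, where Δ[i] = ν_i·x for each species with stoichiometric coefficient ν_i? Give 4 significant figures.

x = 0.2998 M

Q₀ = 718 vs Keq = 133.2 ⇒ Q>K, reverse
Step 1:
                    M           G
  Initial      0.1187       9.232
  Change        0.412     -0.8241
  Equil        0.5307       8.408
  solve Keq expr → x = -0.412; check Q = 133.2
Then change container volume by factor 0.5 (V_new/V_old).
Step 2:
                    M           G
  Initial       1.061       16.82
  Change       0.7155      -1.431
  Equil         1.777       15.38
  solve Keq expr → x = -0.7155; check Q = 133.2
Then change container volume by factor 1.5 (V_new/V_old).
Step 3:
                    M           G
  Initial       1.185       10.26
  Change      -0.2998      0.5997
  Equil        0.8848       10.86
  solve Keq expr → x = 0.2998; check Q = 133.2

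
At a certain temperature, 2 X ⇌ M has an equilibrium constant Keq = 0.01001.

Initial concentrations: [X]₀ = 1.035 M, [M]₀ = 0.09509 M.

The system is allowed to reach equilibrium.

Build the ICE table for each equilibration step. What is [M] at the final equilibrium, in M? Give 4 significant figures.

Q₀ = 0.08877 vs Keq = 0.01001 ⇒ Q>K, reverse
Step 1:
                  X         M
  init        1.035   0.09509
  Δ          0.1615  -0.08076
  eq          1.197   0.01433
  solve Keq expr → x = -0.08076; check Q = 0.01001

[M]_eq = 0.01433 M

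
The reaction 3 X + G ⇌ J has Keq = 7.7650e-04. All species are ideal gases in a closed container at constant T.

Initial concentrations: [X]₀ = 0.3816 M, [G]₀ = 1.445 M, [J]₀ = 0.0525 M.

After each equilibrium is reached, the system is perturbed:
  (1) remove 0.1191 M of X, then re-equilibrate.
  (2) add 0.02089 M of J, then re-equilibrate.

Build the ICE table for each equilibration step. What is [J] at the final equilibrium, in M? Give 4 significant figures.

[J]_eq = 1.3224e-04 M

Q₀ = 0.6538 vs Keq = 7.7650e-04 ⇒ Q>K, reverse
Step 1:
                    X           G           J
  Initial      0.3816       1.445      0.0525
  Change        0.157     0.05232    -0.05232
  Equil        0.5386       1.497  1.8161e-04
  solve Keq expr → x = -0.05232; check Q = 7.7650e-04
Then remove 0.1191 M of X.
Step 2:
                    X           G           J
  Initial      0.4195       1.497  1.8161e-04
  Change   2.8688e-04  9.5626e-05 -9.5626e-05
  Equil        0.4197       1.497  8.5987e-05
  solve Keq expr → x = -9.5626e-05; check Q = 7.7650e-04
Then add 0.02089 M of J.
Step 3:
                    X           G           J
  Initial      0.4197       1.497     0.02098
  Change      0.06253     0.02084    -0.02084
  Equil        0.4823       1.518  1.3224e-04
  solve Keq expr → x = -0.02084; check Q = 7.7650e-04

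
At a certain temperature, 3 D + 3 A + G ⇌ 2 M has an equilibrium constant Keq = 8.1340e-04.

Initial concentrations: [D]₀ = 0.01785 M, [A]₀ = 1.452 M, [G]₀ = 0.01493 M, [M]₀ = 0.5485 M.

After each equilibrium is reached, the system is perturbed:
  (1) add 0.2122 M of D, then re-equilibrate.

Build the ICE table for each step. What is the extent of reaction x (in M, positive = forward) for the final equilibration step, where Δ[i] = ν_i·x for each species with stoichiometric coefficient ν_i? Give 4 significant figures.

x = 0.006166 M

Q₀ = 1.1574e+06 vs Keq = 8.1340e-04 ⇒ Q>K, reverse
Step 1:
                  D         A         G         M
  I         0.01785     1.452   0.01493    0.5485
  C           0.771     0.771     0.257    -0.514
  E          0.7888     2.223    0.2719   0.03453
  solve Keq expr → x = -0.257; check Q = 8.1340e-04
Then add 0.2122 M of D.
Step 2:
                  D         A         G         M
  I           1.001     2.223    0.2719   0.03453
  C         -0.0185   -0.0185 -0.006166   0.01233
  E          0.9825     2.204    0.2657   0.04686
  solve Keq expr → x = 0.006166; check Q = 8.1340e-04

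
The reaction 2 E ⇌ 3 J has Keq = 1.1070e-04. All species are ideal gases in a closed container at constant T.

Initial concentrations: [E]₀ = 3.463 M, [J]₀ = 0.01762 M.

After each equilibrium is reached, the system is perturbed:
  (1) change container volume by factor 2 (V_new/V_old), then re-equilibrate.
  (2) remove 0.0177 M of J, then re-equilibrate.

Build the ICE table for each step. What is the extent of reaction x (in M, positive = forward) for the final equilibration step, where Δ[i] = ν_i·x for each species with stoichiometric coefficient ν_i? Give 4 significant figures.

x = 0.005796 M

Q₀ = 4.5616e-07 vs Keq = 1.1070e-04 ⇒ Q<K, forward
Step 1:
                    E           J
  init          3.463     0.01762
  Δ          -0.06067       0.091
  eq            3.402      0.1086
  solve Keq expr → x = 0.03033; check Q = 1.1070e-04
Then change container volume by factor 2 (V_new/V_old).
Step 2:
                    E           J
  init          1.701     0.05431
  Δ         -0.009245     0.01387
  eq            1.692     0.06818
  solve Keq expr → x = 0.004623; check Q = 1.1070e-04
Then remove 0.0177 M of J.
Step 3:
                    E           J
  init          1.692     0.05048
  Δ          -0.01159     0.01739
  eq             1.68     0.06786
  solve Keq expr → x = 0.005796; check Q = 1.1070e-04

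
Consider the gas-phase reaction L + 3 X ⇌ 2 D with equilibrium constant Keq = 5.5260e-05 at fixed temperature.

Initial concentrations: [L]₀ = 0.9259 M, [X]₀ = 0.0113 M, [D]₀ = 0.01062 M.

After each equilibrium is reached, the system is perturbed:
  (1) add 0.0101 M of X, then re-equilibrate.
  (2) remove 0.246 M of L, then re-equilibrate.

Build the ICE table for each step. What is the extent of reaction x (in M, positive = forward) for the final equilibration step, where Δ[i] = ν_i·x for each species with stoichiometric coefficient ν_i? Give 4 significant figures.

x = -3.6573e-06 M

Q₀ = 84.42 vs Keq = 5.5260e-05 ⇒ Q>K, reverse
Step 1:
                   L          X          D
  init        0.9259     0.0113    0.01062
  Δ         0.005294    0.01588   -0.01059
  eq          0.9312    0.02718 3.2147e-05
  solve Keq expr → x = -0.005294; check Q = 5.5260e-05
Then add 0.0101 M of X.
Step 2:
                   L          X          D
  init        0.9312    0.03728 3.2147e-05
  Δ       -9.7151e-06 -2.9145e-05 1.9430e-05
  eq          0.9312    0.03725 5.1577e-05
  solve Keq expr → x = 9.7151e-06; check Q = 5.5260e-05
Then remove 0.246 M of L.
Step 3:
                   L          X          D
  init        0.6852    0.03725 5.1577e-05
  Δ       3.6573e-06 1.0972e-05 -7.3146e-06
  eq          0.6852    0.03726 4.4263e-05
  solve Keq expr → x = -3.6573e-06; check Q = 5.5260e-05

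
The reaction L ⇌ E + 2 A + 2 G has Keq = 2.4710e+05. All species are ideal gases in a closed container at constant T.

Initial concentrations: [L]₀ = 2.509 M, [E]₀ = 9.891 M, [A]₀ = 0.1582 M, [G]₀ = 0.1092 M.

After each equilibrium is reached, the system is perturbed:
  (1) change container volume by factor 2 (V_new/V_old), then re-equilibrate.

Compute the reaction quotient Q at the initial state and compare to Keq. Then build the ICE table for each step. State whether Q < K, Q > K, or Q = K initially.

Q₀ = 0.001177 vs Keq = 2.4710e+05 ⇒ Q<K, forward
Step 1:
                  L         E         A         G
  init        2.509     9.891    0.1582    0.1092
  Δ          -2.476     2.476     4.951     4.951
  eq        0.03345     12.37     5.109      5.06
  solve Keq expr → x = 2.476; check Q = 2.4710e+05
Then change container volume by factor 2 (V_new/V_old).
Step 2:
                  L         E         A         G
  init      0.01673     6.183     2.555      2.53
  Δ        -0.01563   0.01563   0.03125   0.03125
  eq       0.001101     6.199     2.586     2.561
  solve Keq expr → x = 0.01563; check Q = 2.4710e+05

Q₀ = 0.001177; Q < K (proceeds forward)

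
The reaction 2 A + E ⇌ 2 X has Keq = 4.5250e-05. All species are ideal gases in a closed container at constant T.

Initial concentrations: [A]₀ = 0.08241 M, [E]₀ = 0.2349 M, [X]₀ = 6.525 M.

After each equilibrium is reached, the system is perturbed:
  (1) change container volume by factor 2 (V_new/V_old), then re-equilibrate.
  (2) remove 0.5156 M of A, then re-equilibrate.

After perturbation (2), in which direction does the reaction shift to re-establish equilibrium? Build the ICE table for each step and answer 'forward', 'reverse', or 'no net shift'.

Q₀ = 2.6688e+04 vs Keq = 4.5250e-05 ⇒ Q>K, reverse
Step 1:
                    A           E           X
  Initial     0.08241      0.2349       6.525
  Change        6.443       3.222      -6.443
  Equil         6.526       3.457     0.08161
  solve Keq expr → x = -3.222; check Q = 4.5250e-05
Then change container volume by factor 2 (V_new/V_old).
Step 2:
                    A           E           X
  Initial       3.263       1.728     0.04081
  Change       0.0118    0.005899     -0.0118
  Equil         3.275       1.734     0.02901
  solve Keq expr → x = -0.005899; check Q = 4.5250e-05
Then remove 0.5156 M of A.
Step 3:
                    A           E           X
  Initial       2.759       1.734     0.02901
  Change     0.004512    0.002256   -0.004512
  Equil         2.764       1.736      0.0245
  solve Keq expr → x = -0.002256; check Q = 4.5250e-05

Direction: reverse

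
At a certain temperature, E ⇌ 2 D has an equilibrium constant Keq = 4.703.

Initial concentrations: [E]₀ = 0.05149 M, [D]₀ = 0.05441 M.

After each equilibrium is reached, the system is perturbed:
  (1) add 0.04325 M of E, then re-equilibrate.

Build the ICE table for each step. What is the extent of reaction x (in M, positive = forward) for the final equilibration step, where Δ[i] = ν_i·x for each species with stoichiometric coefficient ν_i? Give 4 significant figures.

x = 0.03736 M

Q₀ = 0.0575 vs Keq = 4.703 ⇒ Q<K, forward
Step 1:
                    E           D
  Initial     0.05149     0.05441
  Change     -0.04683     0.09366
  Equil      0.004662      0.1481
  solve Keq expr → x = 0.04683; check Q = 4.703
Then add 0.04325 M of E.
Step 2:
                    E           D
  Initial     0.04791      0.1481
  Change     -0.03736     0.07472
  Equil       0.01055      0.2228
  solve Keq expr → x = 0.03736; check Q = 4.703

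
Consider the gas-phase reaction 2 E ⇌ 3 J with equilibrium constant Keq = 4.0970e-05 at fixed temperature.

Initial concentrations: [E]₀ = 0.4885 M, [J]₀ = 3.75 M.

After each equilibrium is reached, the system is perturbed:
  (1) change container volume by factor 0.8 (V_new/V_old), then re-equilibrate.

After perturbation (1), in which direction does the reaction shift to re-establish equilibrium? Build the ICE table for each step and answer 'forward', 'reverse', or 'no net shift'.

Q₀ = 221 vs Keq = 4.0970e-05 ⇒ Q>K, reverse
Step 1:
                    E           J
  init         0.4885        3.75
  Δ             2.453      -3.679
  eq            2.941     0.07077
  solve Keq expr → x = -1.226; check Q = 4.0970e-05
Then change container volume by factor 0.8 (V_new/V_old).
Step 2:
                    E           J
  init          3.677     0.08846
  Δ          0.004186   -0.006279
  eq            3.681     0.08218
  solve Keq expr → x = -0.002093; check Q = 4.0970e-05

Direction: reverse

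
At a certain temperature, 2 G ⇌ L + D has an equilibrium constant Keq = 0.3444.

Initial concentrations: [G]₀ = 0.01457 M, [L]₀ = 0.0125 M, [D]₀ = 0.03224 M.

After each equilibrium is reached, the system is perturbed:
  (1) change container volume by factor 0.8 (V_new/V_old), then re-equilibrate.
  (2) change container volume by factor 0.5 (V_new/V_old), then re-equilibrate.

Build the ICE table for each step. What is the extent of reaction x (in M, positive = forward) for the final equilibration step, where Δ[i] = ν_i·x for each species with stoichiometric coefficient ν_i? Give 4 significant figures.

Q₀ = 1.898 vs Keq = 0.3444 ⇒ Q>K, reverse
Step 1:
                  G         L         D
  I         0.01457    0.0125   0.03224
  C        0.009895 -0.004947 -0.004947
  E         0.02446  0.007553   0.02729
  solve Keq expr → x = -0.004947; check Q = 0.3444
Then change container volume by factor 0.8 (V_new/V_old).
Step 2:
                  G         L         D
  I         0.03058  0.009441   0.03412
  C               0         0         0
  E         0.03058  0.009441   0.03412
  solve Keq expr → x = 0; check Q = 0.3444
Then change container volume by factor 0.5 (V_new/V_old).
Step 3:
                  G         L         D
  I         0.06116   0.01888   0.06823
  C               0         0         0
  E         0.06116   0.01888   0.06823
  solve Keq expr → x = 0; check Q = 0.3444

x = 0 M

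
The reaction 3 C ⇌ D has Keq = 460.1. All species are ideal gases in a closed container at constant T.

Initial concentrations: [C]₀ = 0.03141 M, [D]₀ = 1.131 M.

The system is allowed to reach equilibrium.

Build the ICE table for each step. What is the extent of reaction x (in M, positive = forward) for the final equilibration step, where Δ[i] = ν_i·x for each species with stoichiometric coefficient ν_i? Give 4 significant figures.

Q₀ = 3.6497e+04 vs Keq = 460.1 ⇒ Q>K, reverse
Step 1:
                   C          D
  Initial    0.03141      1.131
  Change      0.1022   -0.03406
  Equil       0.1336      1.097
  solve Keq expr → x = -0.03406; check Q = 460.1

x = -0.03406 M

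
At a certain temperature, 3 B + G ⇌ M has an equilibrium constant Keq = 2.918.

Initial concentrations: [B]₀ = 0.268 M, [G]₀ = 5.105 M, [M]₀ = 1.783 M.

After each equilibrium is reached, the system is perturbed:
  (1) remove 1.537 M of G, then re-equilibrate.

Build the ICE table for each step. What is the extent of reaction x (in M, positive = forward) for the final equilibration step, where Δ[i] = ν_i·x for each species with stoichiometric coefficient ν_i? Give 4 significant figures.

x = -0.0191 M

Q₀ = 18.14 vs Keq = 2.918 ⇒ Q>K, reverse
Step 1:
                  B         G         M
  init        0.268     5.105     1.783
  Δ          0.2158   0.07195  -0.07195
  eq         0.4838     5.177     1.711
  solve Keq expr → x = -0.07195; check Q = 2.918
Then remove 1.537 M of G.
Step 2:
                  B         G         M
  init       0.4838      3.64     1.711
  Δ          0.0573    0.0191   -0.0191
  eq         0.5411     3.659     1.692
  solve Keq expr → x = -0.0191; check Q = 2.918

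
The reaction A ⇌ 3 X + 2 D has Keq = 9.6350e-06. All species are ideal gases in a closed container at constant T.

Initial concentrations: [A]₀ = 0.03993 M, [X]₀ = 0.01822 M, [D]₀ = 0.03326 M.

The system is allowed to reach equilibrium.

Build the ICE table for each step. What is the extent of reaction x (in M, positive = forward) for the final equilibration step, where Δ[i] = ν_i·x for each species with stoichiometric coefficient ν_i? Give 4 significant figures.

x = 0.009671 M

Q₀ = 1.6757e-07 vs Keq = 9.6350e-06 ⇒ Q<K, forward
Step 1:
                  A         X         D
  Initial   0.03993   0.01822   0.03326
  Change  -0.009671   0.02901   0.01934
  Equil     0.03026   0.04723    0.0526
  solve Keq expr → x = 0.009671; check Q = 9.6350e-06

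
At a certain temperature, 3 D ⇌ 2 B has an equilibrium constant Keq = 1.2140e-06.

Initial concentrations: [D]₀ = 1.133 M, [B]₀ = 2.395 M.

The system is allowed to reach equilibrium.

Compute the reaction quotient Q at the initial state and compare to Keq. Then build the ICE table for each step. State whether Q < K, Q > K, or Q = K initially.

Q₀ = 3.944 vs Keq = 1.2140e-06 ⇒ Q>K, reverse
Step 1:
                   D          B
  init         1.133      2.395
  Δ            3.576     -2.384
  eq           4.709    0.01126
  solve Keq expr → x = -1.192; check Q = 1.2140e-06

Q₀ = 3.944; Q > K (proceeds reverse)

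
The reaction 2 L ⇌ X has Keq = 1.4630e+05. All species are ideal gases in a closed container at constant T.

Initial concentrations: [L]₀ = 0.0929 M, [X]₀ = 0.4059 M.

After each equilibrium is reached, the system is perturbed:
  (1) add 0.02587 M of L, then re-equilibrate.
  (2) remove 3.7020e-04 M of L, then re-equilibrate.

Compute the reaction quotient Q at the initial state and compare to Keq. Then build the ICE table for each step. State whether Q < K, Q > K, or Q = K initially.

Q₀ = 47.03; Q < K (proceeds forward)

Q₀ = 47.03 vs Keq = 1.4630e+05 ⇒ Q<K, forward
Step 1:
                   L          X
  Initial     0.0929     0.4059
  Change    -0.09114    0.04557
  Equil     0.001757     0.4515
  solve Keq expr → x = 0.04557; check Q = 1.4630e+05
Then add 0.02587 M of L.
Step 2:
                   L          X
  Initial    0.02763     0.4515
  Change    -0.02585    0.01292
  Equil     0.001782     0.4644
  solve Keq expr → x = 0.01292; check Q = 1.4630e+05
Then remove 3.7020e-04 M of L.
Step 3:
                   L          X
  Initial   0.001411     0.4644
  Change  3.6985e-04 -1.8492e-04
  Equil     0.001781     0.4642
  solve Keq expr → x = -1.8492e-04; check Q = 1.4630e+05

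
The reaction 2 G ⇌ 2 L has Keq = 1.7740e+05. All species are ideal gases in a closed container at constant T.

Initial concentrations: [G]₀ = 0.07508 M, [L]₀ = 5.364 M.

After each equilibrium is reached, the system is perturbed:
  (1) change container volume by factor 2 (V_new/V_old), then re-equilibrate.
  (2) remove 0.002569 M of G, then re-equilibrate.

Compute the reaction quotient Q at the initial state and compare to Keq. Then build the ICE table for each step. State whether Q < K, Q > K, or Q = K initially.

Q₀ = 5104 vs Keq = 1.7740e+05 ⇒ Q<K, forward
Step 1:
                  G         L
  init      0.07508     5.364
  Δ         -0.0622    0.0622
  eq        0.01288     5.426
  solve Keq expr → x = 0.0311; check Q = 1.7740e+05
Then change container volume by factor 2 (V_new/V_old).
Step 2:
                  G         L
  init     0.006442     2.713
  Δ               0         0
  eq       0.006442     2.713
  solve Keq expr → x = 0; check Q = 1.7740e+05
Then remove 0.002569 M of G.
Step 3:
                  G         L
  init     0.003873     2.713
  Δ        0.002563 -0.002563
  eq       0.006435     2.711
  solve Keq expr → x = -0.001281; check Q = 1.7740e+05

Q₀ = 5104; Q < K (proceeds forward)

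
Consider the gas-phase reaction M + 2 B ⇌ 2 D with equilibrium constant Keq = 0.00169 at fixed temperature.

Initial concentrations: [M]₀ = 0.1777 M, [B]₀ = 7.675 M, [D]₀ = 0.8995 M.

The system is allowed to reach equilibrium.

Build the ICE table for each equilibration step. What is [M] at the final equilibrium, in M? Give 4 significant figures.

[M]_eq = 0.5057 M

Q₀ = 0.0773 vs Keq = 0.00169 ⇒ Q>K, reverse
Step 1:
                  M         B         D
  init       0.1777     7.675    0.8995
  Δ           0.328     0.656    -0.656
  eq         0.5057     8.331    0.2435
  solve Keq expr → x = -0.328; check Q = 0.00169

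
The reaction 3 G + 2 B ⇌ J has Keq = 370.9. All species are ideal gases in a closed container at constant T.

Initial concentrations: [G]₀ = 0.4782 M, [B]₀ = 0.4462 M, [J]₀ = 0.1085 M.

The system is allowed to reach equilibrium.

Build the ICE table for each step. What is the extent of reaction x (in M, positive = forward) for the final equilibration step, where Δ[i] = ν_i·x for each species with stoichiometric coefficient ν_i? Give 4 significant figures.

Q₀ = 4.984 vs Keq = 370.9 ⇒ Q<K, forward
Step 1:
                  G         B         J
  Initial    0.4782    0.4462    0.1085
  Change    -0.2783   -0.1855   0.09277
  Equil      0.1999    0.2607    0.2013
  solve Keq expr → x = 0.09277; check Q = 370.9

x = 0.09277 M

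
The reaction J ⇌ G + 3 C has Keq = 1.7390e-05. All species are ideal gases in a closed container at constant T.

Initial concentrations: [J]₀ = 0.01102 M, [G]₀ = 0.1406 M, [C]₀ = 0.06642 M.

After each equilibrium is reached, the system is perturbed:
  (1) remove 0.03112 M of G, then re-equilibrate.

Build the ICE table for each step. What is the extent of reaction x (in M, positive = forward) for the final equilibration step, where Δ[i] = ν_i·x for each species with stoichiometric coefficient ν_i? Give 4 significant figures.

Q₀ = 0.003739 vs Keq = 1.7390e-05 ⇒ Q>K, reverse
Step 1:
                  J         G         C
  I         0.01102    0.1406   0.06642
  C         0.01688  -0.01688  -0.05065
  E          0.0279    0.1237   0.01577
  solve Keq expr → x = -0.01688; check Q = 1.7390e-05
Then remove 0.03112 M of G.
Step 2:
                  J         G         C
  I          0.0279    0.0926   0.01577
  C       -4.8892e-04 4.8892e-04  0.001467
  E         0.02741   0.09309   0.01724
  solve Keq expr → x = 4.8892e-04; check Q = 1.7390e-05

x = 4.8892e-04 M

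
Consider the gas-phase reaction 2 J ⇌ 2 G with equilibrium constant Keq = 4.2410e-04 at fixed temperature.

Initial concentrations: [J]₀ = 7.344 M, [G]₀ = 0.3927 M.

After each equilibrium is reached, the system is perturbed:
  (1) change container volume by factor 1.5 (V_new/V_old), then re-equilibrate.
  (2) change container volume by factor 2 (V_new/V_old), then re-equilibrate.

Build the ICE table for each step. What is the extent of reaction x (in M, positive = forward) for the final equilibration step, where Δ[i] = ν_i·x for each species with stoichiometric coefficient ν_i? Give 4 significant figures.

Q₀ = 0.002859 vs Keq = 4.2410e-04 ⇒ Q>K, reverse
Step 1:
                   J          G
  init         7.344     0.3927
  Δ           0.2366    -0.2366
  eq           7.581     0.1561
  solve Keq expr → x = -0.1183; check Q = 4.2410e-04
Then change container volume by factor 1.5 (V_new/V_old).
Step 2:
                   J          G
  init         5.054     0.1041
  Δ                0          0
  eq           5.054     0.1041
  solve Keq expr → x = 0; check Q = 4.2410e-04
Then change container volume by factor 2 (V_new/V_old).
Step 3:
                   J          G
  init         2.527    0.05204
  Δ                0          0
  eq           2.527    0.05204
  solve Keq expr → x = 0; check Q = 4.2410e-04

x = 0 M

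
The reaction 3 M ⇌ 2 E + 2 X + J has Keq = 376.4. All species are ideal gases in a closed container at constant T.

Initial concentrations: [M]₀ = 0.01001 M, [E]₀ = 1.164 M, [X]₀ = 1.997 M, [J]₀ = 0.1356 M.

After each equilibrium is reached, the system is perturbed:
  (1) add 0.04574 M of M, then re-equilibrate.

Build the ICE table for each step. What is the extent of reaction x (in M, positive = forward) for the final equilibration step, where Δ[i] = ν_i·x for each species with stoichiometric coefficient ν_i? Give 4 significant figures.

x = 0.0129 M

Q₀ = 7.3050e+05 vs Keq = 376.4 ⇒ Q>K, reverse
Step 1:
                    M           E           X           J
  I           0.01001       1.164       1.997      0.1356
  C           0.09731    -0.06487    -0.06487    -0.03244
  E            0.1073       1.099       1.932      0.1032
  solve Keq expr → x = -0.03244; check Q = 376.4
Then add 0.04574 M of M.
Step 2:
                    M           E           X           J
  I            0.1531       1.099       1.932      0.1032
  C           -0.0387      0.0258      0.0258      0.0129
  E            0.1144       1.125       1.958      0.1161
  solve Keq expr → x = 0.0129; check Q = 376.4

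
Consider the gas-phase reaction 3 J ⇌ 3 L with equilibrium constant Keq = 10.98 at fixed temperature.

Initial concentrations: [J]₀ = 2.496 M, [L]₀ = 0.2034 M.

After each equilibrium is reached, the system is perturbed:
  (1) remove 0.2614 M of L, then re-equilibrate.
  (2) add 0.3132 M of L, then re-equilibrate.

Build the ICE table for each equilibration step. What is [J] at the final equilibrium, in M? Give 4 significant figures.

Q₀ = 5.4115e-04 vs Keq = 10.98 ⇒ Q<K, forward
Step 1:
                  J         L
  I           2.496    0.2034
  C          -1.658     1.658
  E          0.8376     1.862
  solve Keq expr → x = 0.5528; check Q = 10.98
Then remove 0.2614 M of L.
Step 2:
                  J         L
  I          0.8376       1.6
  C        -0.08111   0.08111
  E          0.7565     1.681
  solve Keq expr → x = 0.02704; check Q = 10.98
Then add 0.3132 M of L.
Step 3:
                  J         L
  I          0.7565     1.995
  C         0.09719  -0.09719
  E          0.8537     1.897
  solve Keq expr → x = -0.0324; check Q = 10.98

[J]_eq = 0.8537 M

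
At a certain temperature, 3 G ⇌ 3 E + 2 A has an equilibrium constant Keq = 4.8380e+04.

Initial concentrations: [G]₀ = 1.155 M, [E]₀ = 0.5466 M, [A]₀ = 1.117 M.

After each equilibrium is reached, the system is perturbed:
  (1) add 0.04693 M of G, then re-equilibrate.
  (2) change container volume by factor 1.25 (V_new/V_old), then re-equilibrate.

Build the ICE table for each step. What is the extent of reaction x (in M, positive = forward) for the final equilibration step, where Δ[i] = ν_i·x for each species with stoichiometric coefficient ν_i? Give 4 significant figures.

x = 0.002455 M

Q₀ = 0.1322 vs Keq = 4.8380e+04 ⇒ Q<K, forward
Step 1:
                   G          E          A
  Initial      1.155     0.5466      1.117
  Change      -1.088      1.088     0.7251
  Equil      0.06739      1.634      1.842
  solve Keq expr → x = 0.3625; check Q = 4.8380e+04
Then add 0.04693 M of G.
Step 2:
                   G          E          A
  Initial     0.1143      1.634      1.842
  Change    -0.04436    0.04436    0.02957
  Equil      0.06996      1.679      1.872
  solve Keq expr → x = 0.01479; check Q = 4.8380e+04
Then change container volume by factor 1.25 (V_new/V_old).
Step 3:
                   G          E          A
  Initial    0.05597      1.343      1.497
  Change   -0.007366   0.007366   0.004911
  Equil       0.0486       1.35      1.502
  solve Keq expr → x = 0.002455; check Q = 4.8380e+04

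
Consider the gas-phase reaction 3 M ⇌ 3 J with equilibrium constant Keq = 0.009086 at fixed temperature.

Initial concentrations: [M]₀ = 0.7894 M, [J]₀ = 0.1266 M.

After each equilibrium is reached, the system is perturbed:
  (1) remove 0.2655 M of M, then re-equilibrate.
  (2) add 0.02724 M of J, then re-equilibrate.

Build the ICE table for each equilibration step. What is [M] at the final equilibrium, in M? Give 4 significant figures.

[M]_eq = 0.5607 M

Q₀ = 0.004125 vs Keq = 0.009086 ⇒ Q<K, forward
Step 1:
                   M          J
  init        0.7894     0.1266
  Δ         -0.03154    0.03154
  eq          0.7579     0.1581
  solve Keq expr → x = 0.01051; check Q = 0.009086
Then remove 0.2655 M of M.
Step 2:
                   M          J
  init        0.4924     0.1581
  Δ          0.04584   -0.04584
  eq          0.5382     0.1123
  solve Keq expr → x = -0.01528; check Q = 0.009086
Then add 0.02724 M of J.
Step 3:
                   M          J
  init        0.5382     0.1395
  Δ          0.02254   -0.02254
  eq          0.5607      0.117
  solve Keq expr → x = -0.007512; check Q = 0.009086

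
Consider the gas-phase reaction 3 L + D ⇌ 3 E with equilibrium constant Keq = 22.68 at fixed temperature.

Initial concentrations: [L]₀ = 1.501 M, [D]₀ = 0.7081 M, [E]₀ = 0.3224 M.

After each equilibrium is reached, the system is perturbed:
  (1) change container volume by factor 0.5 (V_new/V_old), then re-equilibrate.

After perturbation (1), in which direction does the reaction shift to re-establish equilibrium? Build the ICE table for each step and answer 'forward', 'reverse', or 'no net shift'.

Q₀ = 0.01399 vs Keq = 22.68 ⇒ Q<K, forward
Step 1:
                   L          D          E
  Initial      1.501     0.7081     0.3224
  Change     -0.9115    -0.3038     0.9115
  Equil       0.5895     0.4043      1.234
  solve Keq expr → x = 0.3038; check Q = 22.68
Then change container volume by factor 0.5 (V_new/V_old).
Step 2:
                   L          D          E
  Initial      1.179     0.8085      2.468
  Change     -0.1598   -0.05325     0.1598
  Equil        1.019     0.7553      2.628
  solve Keq expr → x = 0.05325; check Q = 22.68

Direction: forward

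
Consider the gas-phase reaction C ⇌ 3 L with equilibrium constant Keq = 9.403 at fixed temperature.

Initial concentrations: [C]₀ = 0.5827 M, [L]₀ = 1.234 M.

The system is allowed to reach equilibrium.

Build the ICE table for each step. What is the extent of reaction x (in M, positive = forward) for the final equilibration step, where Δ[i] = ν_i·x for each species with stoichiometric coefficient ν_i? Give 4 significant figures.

Q₀ = 3.225 vs Keq = 9.403 ⇒ Q<K, forward
Step 1:
                  C         L
  I          0.5827     1.234
  C         -0.1292    0.3876
  E          0.4535     1.622
  solve Keq expr → x = 0.1292; check Q = 9.403

x = 0.1292 M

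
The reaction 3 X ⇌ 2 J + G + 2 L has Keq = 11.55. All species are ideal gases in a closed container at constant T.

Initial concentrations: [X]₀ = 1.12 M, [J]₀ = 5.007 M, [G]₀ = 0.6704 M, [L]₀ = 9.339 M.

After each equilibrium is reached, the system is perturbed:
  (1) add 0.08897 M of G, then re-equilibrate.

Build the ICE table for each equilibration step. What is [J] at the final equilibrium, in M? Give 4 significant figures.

Q₀ = 1043 vs Keq = 11.55 ⇒ Q>K, reverse
Step 1:
                    X           J           G           L
  init           1.12       5.007      0.6704       9.339
  Δ             1.475     -0.9835     -0.4918     -0.9835
  eq            2.595       4.023      0.1786       8.355
  solve Keq expr → x = -0.4918; check Q = 11.55
Then add 0.08897 M of G.
Step 2:
                    X           J           G           L
  init          2.595       4.023      0.2676       8.355
  Δ            0.1353    -0.09022    -0.04511    -0.09022
  eq            2.731       3.933      0.2225       8.265
  solve Keq expr → x = -0.04511; check Q = 11.55

[J]_eq = 3.933 M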